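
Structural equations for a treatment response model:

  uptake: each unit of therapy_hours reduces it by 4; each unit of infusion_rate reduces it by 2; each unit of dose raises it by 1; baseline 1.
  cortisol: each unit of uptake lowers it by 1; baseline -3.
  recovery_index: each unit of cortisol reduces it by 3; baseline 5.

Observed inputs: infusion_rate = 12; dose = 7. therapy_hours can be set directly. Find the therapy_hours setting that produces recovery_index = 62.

therapy_hours = -8

Substituting into the uptake equation gives uptake = -4*therapy_hours - 16.
This gives cortisol = 4*therapy_hours + 13.
This gives recovery_index = -12*therapy_hours - 34.
Solve -12*therapy_hours - 34 = 62: therapy_hours = (62 + 34) / -12 = -8.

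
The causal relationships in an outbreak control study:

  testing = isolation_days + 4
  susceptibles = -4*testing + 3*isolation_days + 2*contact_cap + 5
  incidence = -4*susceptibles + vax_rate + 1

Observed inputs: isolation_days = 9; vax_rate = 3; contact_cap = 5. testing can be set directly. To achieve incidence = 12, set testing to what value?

testing = 11

Intervening on testing fixes its value directly, overriding its dependence on isolation_days.
Substituting into the susceptibles equation gives susceptibles = -4*testing + 42.
Substituting into the incidence equation gives incidence = 16*testing - 164.
Solve 16*testing - 164 = 12: testing = (12 + 164) / 16 = 11.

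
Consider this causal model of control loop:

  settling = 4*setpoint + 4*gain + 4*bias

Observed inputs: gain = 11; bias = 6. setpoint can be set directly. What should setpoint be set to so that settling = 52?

setpoint = -4

Substituting into the settling equation gives settling = 4*setpoint + 68.
Solve 4*setpoint + 68 = 52: setpoint = (52 - 68) / 4 = -4.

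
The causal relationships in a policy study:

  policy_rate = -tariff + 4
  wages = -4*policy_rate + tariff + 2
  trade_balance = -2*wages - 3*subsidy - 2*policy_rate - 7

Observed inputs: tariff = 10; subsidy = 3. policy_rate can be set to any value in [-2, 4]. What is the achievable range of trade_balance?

-52 to -16

Intervening on policy_rate fixes its value directly, overriding its dependence on tariff.
Substituting into the wages equation gives wages = -4*policy_rate + 12.
This gives trade_balance = 6*policy_rate - 40.
Linear in policy_rate, so extremes are at the endpoints: policy_rate = -2 gives trade_balance = -52; policy_rate = 4 gives trade_balance = -16.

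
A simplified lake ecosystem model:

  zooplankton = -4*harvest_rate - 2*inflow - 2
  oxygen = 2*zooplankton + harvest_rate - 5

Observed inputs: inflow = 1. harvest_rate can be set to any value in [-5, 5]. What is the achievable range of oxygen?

Substituting into the zooplankton equation gives zooplankton = -4*harvest_rate - 4.
This gives oxygen = -7*harvest_rate - 13.
Linear in harvest_rate, so extremes are at the endpoints: harvest_rate = -5 gives oxygen = 22; harvest_rate = 5 gives oxygen = -48.

-48 to 22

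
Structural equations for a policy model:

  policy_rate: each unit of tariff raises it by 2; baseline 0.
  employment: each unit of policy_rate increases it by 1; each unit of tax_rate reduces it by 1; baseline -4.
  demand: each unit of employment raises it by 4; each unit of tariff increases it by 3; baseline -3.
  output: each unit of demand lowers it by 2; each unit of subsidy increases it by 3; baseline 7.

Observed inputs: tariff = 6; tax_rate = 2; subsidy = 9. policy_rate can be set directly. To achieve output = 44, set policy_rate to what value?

Intervening on policy_rate fixes its value directly, overriding its dependence on tariff.
Substituting into the employment equation gives employment = policy_rate - 6.
Substituting into the demand equation gives demand = 4*policy_rate - 9.
Substituting into the output equation gives output = -8*policy_rate + 52.
Solve -8*policy_rate + 52 = 44: policy_rate = (44 - 52) / -8 = 1.

policy_rate = 1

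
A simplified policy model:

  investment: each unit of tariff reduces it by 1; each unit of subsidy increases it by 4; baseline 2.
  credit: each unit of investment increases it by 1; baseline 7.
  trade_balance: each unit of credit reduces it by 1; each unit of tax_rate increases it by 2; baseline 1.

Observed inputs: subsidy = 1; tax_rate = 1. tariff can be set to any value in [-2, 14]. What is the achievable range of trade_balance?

-12 to 4

Substituting into the investment equation gives investment = -tariff + 6.
Substituting into the credit equation gives credit = -tariff + 13.
This gives trade_balance = tariff - 10.
Linear in tariff, so extremes are at the endpoints: tariff = -2 gives trade_balance = -12; tariff = 14 gives trade_balance = 4.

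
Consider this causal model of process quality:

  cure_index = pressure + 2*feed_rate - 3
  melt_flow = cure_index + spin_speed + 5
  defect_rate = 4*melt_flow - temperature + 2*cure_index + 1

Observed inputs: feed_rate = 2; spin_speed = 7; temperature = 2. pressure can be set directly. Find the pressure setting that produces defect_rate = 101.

pressure = 8

Substituting into the cure_index equation gives cure_index = pressure + 1.
This gives melt_flow = pressure + 13.
defect_rate becomes 6*pressure + 53.
Solve 6*pressure + 53 = 101: pressure = (101 - 53) / 6 = 8.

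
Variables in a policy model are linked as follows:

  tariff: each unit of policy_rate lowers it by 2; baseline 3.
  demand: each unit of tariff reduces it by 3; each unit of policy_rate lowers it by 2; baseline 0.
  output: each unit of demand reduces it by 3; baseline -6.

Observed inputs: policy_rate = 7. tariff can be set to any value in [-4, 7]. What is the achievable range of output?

0 to 99

Intervening on tariff fixes its value directly, overriding its dependence on policy_rate.
Substituting into the demand equation gives demand = -3*tariff - 14.
Substituting into the output equation gives output = 9*tariff + 36.
Linear in tariff, so extremes are at the endpoints: tariff = -4 gives output = 0; tariff = 7 gives output = 99.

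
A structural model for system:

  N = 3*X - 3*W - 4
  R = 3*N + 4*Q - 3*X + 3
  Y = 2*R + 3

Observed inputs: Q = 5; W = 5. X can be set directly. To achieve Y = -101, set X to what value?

Substituting into the N equation gives N = 3*X - 19.
Substituting into the R equation gives R = 6*X - 34.
This gives Y = 12*X - 65.
Solve 12*X - 65 = -101: X = (-101 + 65) / 12 = -3.

X = -3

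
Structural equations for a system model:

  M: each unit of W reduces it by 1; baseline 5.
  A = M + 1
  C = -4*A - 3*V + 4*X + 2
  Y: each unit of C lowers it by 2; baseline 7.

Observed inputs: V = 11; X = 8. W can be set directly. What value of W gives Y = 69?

Substituting into the A equation gives A = -W + 6.
C becomes 4*W - 23.
Substituting into the Y equation gives Y = -8*W + 53.
Solve -8*W + 53 = 69: W = (69 - 53) / -8 = -2.

W = -2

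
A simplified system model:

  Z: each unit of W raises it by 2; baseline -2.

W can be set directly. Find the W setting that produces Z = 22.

Solve 2*W - 2 = 22: W = (22 + 2) / 2 = 12.

W = 12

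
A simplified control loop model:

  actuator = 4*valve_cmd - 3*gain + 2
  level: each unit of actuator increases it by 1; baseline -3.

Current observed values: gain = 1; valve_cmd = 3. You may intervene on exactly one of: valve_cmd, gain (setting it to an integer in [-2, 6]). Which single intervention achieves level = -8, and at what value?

set valve_cmd = -1

Intervening on valve_cmd: with other inputs at their observed values, level = 4*valve_cmd - 4. Solving for -8 gives valve_cmd = -1, within [-2, 6].
Intervening on gain: level = -3*gain + 11. Reaching -8 requires gain = 19/3, not an integer.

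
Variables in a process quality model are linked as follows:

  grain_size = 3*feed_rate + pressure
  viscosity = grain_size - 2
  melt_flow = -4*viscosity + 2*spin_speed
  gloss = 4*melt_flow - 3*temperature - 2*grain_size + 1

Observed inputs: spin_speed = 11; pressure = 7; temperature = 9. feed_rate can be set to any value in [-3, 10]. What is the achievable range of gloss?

-572 to 130

Substituting into the grain_size equation gives grain_size = 3*feed_rate + 7.
Substituting into the viscosity equation gives viscosity = 3*feed_rate + 5.
Substituting into the melt_flow equation gives melt_flow = -12*feed_rate + 2.
Substituting into the gloss equation gives gloss = -54*feed_rate - 32.
Linear in feed_rate, so extremes are at the endpoints: feed_rate = -3 gives gloss = 130; feed_rate = 10 gives gloss = -572.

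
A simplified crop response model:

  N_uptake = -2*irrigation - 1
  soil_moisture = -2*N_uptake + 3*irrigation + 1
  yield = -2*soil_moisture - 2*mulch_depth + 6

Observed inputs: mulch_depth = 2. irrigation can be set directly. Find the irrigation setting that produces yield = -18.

Substituting into the soil_moisture equation gives soil_moisture = 7*irrigation + 3.
Substituting into the yield equation gives yield = -14*irrigation - 4.
Solve -14*irrigation - 4 = -18: irrigation = (-18 + 4) / -14 = 1.

irrigation = 1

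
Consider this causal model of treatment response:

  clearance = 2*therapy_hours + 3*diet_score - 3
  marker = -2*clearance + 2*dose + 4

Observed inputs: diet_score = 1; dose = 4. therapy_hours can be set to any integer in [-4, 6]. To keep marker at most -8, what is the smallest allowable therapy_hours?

Substituting into the clearance equation gives clearance = 2*therapy_hours.
Substituting into the marker equation gives marker = -4*therapy_hours + 12.
Require -4*therapy_hours + 12 ≤ -8, so therapy_hours ≥ 5.
The smallest integer in [-4, 6] satisfying this is 5.

therapy_hours = 5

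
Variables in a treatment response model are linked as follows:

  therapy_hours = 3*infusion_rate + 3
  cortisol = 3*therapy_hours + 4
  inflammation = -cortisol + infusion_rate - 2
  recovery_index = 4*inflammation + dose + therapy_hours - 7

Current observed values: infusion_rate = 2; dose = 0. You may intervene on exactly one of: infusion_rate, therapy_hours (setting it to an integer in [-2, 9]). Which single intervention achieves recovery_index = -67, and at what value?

Intervening on infusion_rate: recovery_index = -29*infusion_rate - 64. Reaching -67 requires infusion_rate = 3/29, not an integer.
Intervening on therapy_hours: with other inputs at their observed values, recovery_index = -11*therapy_hours - 23. Solving for -67 gives therapy_hours = 4, within [-2, 9].

set therapy_hours = 4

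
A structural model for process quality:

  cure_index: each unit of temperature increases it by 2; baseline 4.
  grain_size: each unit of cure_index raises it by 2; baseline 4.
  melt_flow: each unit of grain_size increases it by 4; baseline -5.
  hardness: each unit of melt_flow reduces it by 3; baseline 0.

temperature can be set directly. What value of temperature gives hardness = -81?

Substituting into the grain_size equation gives grain_size = 4*temperature + 12.
This gives melt_flow = 16*temperature + 43.
Substituting into the hardness equation gives hardness = -48*temperature - 129.
Solve -48*temperature - 129 = -81: temperature = (-81 + 129) / -48 = -1.

temperature = -1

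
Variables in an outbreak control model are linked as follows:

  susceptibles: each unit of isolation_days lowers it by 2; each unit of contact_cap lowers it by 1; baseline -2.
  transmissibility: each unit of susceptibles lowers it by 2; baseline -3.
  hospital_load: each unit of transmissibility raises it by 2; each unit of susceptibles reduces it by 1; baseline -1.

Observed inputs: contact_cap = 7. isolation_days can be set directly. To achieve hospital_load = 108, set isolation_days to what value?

Substituting into the susceptibles equation gives susceptibles = -2*isolation_days - 9.
This gives transmissibility = 4*isolation_days + 15.
This gives hospital_load = 10*isolation_days + 38.
Solve 10*isolation_days + 38 = 108: isolation_days = (108 - 38) / 10 = 7.

isolation_days = 7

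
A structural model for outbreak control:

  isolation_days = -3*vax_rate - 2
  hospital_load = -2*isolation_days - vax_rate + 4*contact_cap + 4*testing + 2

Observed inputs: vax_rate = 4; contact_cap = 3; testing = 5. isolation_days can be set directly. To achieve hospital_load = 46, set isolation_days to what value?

isolation_days = -8

Intervening on isolation_days fixes its value directly, overriding its dependence on vax_rate.
Substituting into the hospital_load equation gives hospital_load = -2*isolation_days + 30.
Solve -2*isolation_days + 30 = 46: isolation_days = (46 - 30) / -2 = -8.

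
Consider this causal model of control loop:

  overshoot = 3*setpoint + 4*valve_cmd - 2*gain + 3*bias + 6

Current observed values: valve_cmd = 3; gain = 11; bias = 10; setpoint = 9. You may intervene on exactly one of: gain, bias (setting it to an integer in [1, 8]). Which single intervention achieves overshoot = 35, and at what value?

set bias = 4

Intervening on gain: overshoot = -2*gain + 75. Reaching 35 requires gain = 20, outside [1, 8].
Intervening on bias: with other inputs at their observed values, overshoot = 3*bias + 23. Solving for 35 gives bias = 4, within [1, 8].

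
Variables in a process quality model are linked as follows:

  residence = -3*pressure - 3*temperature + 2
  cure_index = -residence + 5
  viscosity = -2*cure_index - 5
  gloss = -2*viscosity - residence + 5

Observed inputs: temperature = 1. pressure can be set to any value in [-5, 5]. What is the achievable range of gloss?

Substituting into the residence equation gives residence = -3*pressure - 1.
Substituting into the cure_index equation gives cure_index = 3*pressure + 6.
Substituting into the viscosity equation gives viscosity = -6*pressure - 17.
gloss becomes 15*pressure + 40.
Linear in pressure, so extremes are at the endpoints: pressure = -5 gives gloss = -35; pressure = 5 gives gloss = 115.

-35 to 115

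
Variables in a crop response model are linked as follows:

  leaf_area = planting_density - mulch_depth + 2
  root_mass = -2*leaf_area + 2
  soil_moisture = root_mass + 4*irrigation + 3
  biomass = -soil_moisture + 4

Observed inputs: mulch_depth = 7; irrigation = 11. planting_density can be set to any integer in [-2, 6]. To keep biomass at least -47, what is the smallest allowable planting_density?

planting_density = 4

Substituting into the leaf_area equation gives leaf_area = planting_density - 5.
Substituting into the root_mass equation gives root_mass = -2*planting_density + 12.
Substituting into the soil_moisture equation gives soil_moisture = -2*planting_density + 59.
Substituting into the biomass equation gives biomass = 2*planting_density - 55.
Require 2*planting_density - 55 ≥ -47, so planting_density ≥ 4.
The smallest integer in [-2, 6] satisfying this is 4.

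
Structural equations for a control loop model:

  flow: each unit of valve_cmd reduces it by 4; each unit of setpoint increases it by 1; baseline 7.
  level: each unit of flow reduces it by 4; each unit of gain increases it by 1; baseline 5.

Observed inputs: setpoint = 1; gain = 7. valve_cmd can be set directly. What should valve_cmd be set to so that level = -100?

Substituting into the flow equation gives flow = -4*valve_cmd + 8.
This gives level = 16*valve_cmd - 20.
Solve 16*valve_cmd - 20 = -100: valve_cmd = (-100 + 20) / 16 = -5.

valve_cmd = -5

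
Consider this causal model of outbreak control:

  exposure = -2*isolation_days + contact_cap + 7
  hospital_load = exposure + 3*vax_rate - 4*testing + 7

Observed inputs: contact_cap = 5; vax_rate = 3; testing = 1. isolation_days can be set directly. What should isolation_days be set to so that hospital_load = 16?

isolation_days = 4

Substituting into the exposure equation gives exposure = -2*isolation_days + 12.
Substituting into the hospital_load equation gives hospital_load = -2*isolation_days + 24.
Solve -2*isolation_days + 24 = 16: isolation_days = (16 - 24) / -2 = 4.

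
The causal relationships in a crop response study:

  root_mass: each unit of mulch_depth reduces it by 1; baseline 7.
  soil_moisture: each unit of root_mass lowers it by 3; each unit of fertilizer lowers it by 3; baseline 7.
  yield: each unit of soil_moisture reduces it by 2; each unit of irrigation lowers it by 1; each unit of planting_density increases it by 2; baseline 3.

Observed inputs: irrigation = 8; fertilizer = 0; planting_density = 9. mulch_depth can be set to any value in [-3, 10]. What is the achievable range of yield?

-19 to 59

Substituting into the soil_moisture equation gives soil_moisture = 3*mulch_depth - 14.
This gives yield = -6*mulch_depth + 41.
Linear in mulch_depth, so extremes are at the endpoints: mulch_depth = -3 gives yield = 59; mulch_depth = 10 gives yield = -19.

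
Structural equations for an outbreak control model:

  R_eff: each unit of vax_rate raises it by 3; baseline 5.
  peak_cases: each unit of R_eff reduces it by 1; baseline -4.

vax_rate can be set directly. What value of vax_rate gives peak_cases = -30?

Substituting into the peak_cases equation gives peak_cases = -3*vax_rate - 9.
Solve -3*vax_rate - 9 = -30: vax_rate = (-30 + 9) / -3 = 7.

vax_rate = 7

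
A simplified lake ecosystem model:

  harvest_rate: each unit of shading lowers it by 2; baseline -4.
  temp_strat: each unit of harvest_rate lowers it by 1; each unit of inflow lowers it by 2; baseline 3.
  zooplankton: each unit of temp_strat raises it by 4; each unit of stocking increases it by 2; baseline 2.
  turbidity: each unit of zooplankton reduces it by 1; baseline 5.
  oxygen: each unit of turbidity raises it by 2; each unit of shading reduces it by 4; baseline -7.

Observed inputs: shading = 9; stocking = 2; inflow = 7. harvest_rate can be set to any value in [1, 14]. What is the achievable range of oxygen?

51 to 155

Intervening on harvest_rate fixes its value directly, overriding its dependence on shading.
Substituting into the temp_strat equation gives temp_strat = -harvest_rate - 11.
Substituting into the zooplankton equation gives zooplankton = -4*harvest_rate - 38.
Substituting into the turbidity equation gives turbidity = 4*harvest_rate + 43.
So oxygen = 8*harvest_rate + 43.
Linear in harvest_rate, so extremes are at the endpoints: harvest_rate = 1 gives oxygen = 51; harvest_rate = 14 gives oxygen = 155.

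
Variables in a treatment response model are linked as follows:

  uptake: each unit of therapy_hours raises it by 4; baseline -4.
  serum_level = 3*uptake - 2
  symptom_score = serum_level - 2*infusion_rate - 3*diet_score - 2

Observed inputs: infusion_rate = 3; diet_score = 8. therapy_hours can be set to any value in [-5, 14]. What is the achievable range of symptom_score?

Substituting into the serum_level equation gives serum_level = 12*therapy_hours - 14.
This gives symptom_score = 12*therapy_hours - 46.
Linear in therapy_hours, so extremes are at the endpoints: therapy_hours = -5 gives symptom_score = -106; therapy_hours = 14 gives symptom_score = 122.

-106 to 122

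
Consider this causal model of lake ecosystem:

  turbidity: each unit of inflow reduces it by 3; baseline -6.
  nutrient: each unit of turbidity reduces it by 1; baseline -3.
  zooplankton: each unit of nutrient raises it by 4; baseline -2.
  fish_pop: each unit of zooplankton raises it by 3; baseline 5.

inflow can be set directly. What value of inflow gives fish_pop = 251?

inflow = 6

Substituting into the nutrient equation gives nutrient = 3*inflow + 3.
Substituting into the zooplankton equation gives zooplankton = 12*inflow + 10.
So fish_pop = 36*inflow + 35.
Solve 36*inflow + 35 = 251: inflow = (251 - 35) / 36 = 6.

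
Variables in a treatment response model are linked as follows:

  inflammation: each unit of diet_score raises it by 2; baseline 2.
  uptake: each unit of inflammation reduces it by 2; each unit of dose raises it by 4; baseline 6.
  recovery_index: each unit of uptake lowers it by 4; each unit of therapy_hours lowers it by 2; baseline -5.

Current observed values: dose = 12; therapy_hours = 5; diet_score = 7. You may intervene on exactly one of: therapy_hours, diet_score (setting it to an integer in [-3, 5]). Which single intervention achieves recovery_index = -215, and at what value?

Intervening on therapy_hours: recovery_index = -2*therapy_hours - 93. Reaching -215 requires therapy_hours = 61, outside [-3, 5].
Intervening on diet_score: with other inputs at their observed values, recovery_index = 16*diet_score - 215. Solving for -215 gives diet_score = 0, within [-3, 5].

set diet_score = 0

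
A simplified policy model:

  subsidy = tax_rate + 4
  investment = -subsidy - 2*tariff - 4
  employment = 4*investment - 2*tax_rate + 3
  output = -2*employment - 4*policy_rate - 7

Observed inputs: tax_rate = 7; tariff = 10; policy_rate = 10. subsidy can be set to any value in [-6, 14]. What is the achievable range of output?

119 to 279

Intervening on subsidy fixes its value directly, overriding its dependence on tax_rate.
Substituting into the investment equation gives investment = -subsidy - 24.
So employment = -4*subsidy - 107.
Substituting into the output equation gives output = 8*subsidy + 167.
Linear in subsidy, so extremes are at the endpoints: subsidy = -6 gives output = 119; subsidy = 14 gives output = 279.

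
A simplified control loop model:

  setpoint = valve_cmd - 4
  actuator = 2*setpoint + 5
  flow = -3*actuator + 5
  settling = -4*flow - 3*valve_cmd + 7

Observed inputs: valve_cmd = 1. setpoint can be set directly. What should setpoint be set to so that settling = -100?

setpoint = -6

Intervening on setpoint fixes its value directly, overriding its dependence on valve_cmd.
Substituting into the flow equation gives flow = -6*setpoint - 10.
Substituting into the settling equation gives settling = 24*setpoint + 44.
Solve 24*setpoint + 44 = -100: setpoint = (-100 - 44) / 24 = -6.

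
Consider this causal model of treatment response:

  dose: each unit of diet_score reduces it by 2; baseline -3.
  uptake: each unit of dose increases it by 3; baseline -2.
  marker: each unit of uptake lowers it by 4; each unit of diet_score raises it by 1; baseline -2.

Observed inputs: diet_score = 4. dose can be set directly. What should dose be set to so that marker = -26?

dose = 3

Intervening on dose fixes its value directly, overriding its dependence on diet_score.
Substituting into the marker equation gives marker = -12*dose + 10.
Solve -12*dose + 10 = -26: dose = (-26 - 10) / -12 = 3.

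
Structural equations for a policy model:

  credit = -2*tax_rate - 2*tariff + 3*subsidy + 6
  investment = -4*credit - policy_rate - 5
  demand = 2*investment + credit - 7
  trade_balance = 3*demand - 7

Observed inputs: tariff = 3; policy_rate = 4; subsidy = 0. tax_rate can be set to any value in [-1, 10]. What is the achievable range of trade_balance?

-124 to 338

Substituting into the credit equation gives credit = -2*tax_rate.
So investment = 8*tax_rate - 9.
Substituting into the demand equation gives demand = 14*tax_rate - 25.
Substituting into the trade_balance equation gives trade_balance = 42*tax_rate - 82.
Linear in tax_rate, so extremes are at the endpoints: tax_rate = -1 gives trade_balance = -124; tax_rate = 10 gives trade_balance = 338.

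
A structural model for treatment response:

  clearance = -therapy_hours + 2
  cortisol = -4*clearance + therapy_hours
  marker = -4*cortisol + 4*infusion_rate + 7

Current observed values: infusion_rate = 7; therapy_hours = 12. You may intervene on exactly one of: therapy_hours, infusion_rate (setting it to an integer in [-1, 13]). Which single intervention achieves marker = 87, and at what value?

Intervening on therapy_hours: with other inputs at their observed values, marker = -20*therapy_hours + 67. Solving for 87 gives therapy_hours = -1, within [-1, 13].
Intervening on infusion_rate: marker = 4*infusion_rate - 201. Reaching 87 requires infusion_rate = 72, outside [-1, 13].

set therapy_hours = -1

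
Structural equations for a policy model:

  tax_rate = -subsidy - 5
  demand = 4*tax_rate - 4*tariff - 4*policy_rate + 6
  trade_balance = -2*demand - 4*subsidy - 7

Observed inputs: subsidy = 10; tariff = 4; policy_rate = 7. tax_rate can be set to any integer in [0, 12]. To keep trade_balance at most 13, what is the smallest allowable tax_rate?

tax_rate = 2

Intervening on tax_rate fixes its value directly, overriding its dependence on subsidy.
Substituting into the demand equation gives demand = 4*tax_rate - 38.
Substituting into the trade_balance equation gives trade_balance = -8*tax_rate + 29.
Require -8*tax_rate + 29 ≤ 13, so tax_rate ≥ 2.
The smallest integer in [0, 12] satisfying this is 2.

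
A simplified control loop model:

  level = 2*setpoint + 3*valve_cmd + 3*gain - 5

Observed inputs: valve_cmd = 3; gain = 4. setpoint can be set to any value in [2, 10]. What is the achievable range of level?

Substituting into the level equation gives level = 2*setpoint + 16.
Linear in setpoint, so extremes are at the endpoints: setpoint = 2 gives level = 20; setpoint = 10 gives level = 36.

20 to 36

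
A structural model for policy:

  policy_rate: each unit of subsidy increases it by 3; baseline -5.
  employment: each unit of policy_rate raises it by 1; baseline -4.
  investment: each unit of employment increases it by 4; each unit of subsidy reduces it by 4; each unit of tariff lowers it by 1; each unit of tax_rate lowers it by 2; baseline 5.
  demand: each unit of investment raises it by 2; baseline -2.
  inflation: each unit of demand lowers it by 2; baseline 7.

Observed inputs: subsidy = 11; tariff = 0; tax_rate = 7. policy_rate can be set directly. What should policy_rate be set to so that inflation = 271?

Intervening on policy_rate fixes its value directly, overriding its dependence on subsidy.
Substituting into the investment equation gives investment = 4*policy_rate - 69.
This gives demand = 8*policy_rate - 140.
Substituting into the inflation equation gives inflation = -16*policy_rate + 287.
Solve -16*policy_rate + 287 = 271: policy_rate = (271 - 287) / -16 = 1.

policy_rate = 1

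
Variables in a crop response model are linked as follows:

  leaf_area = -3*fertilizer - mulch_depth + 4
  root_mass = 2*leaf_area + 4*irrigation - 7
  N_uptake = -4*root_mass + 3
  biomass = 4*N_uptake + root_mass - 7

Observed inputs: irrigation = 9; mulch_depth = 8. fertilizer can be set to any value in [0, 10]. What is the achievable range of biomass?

-310 to 590

Substituting into the leaf_area equation gives leaf_area = -3*fertilizer - 4.
So root_mass = -6*fertilizer + 21.
Substituting into the N_uptake equation gives N_uptake = 24*fertilizer - 81.
Substituting into the biomass equation gives biomass = 90*fertilizer - 310.
Linear in fertilizer, so extremes are at the endpoints: fertilizer = 0 gives biomass = -310; fertilizer = 10 gives biomass = 590.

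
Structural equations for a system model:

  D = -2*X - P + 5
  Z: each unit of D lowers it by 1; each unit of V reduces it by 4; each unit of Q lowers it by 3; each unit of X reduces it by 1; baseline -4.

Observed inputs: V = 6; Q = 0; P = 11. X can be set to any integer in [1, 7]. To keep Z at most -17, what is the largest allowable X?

Substituting into the D equation gives D = -2*X - 6.
So Z = X - 22.
Require X - 22 ≤ -17, so X ≤ 5.
The largest integer in [1, 7] satisfying this is 5.

X = 5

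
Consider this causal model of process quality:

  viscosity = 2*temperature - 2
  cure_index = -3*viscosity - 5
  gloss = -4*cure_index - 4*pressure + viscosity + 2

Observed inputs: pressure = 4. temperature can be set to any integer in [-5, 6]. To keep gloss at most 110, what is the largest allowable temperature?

Substituting into the cure_index equation gives cure_index = -6*temperature + 1.
gloss becomes 26*temperature - 20.
Require 26*temperature - 20 ≤ 110, so temperature ≤ 5.
The largest integer in [-5, 6] satisfying this is 5.

temperature = 5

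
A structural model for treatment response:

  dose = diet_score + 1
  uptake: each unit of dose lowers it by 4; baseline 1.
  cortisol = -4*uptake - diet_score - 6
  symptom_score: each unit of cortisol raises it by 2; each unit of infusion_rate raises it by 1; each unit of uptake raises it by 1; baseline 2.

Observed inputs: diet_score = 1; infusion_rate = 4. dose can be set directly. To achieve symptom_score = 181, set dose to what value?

dose = 7

Intervening on dose fixes its value directly, overriding its dependence on diet_score.
Substituting into the cortisol equation gives cortisol = 16*dose - 11.
Substituting into the symptom_score equation gives symptom_score = 28*dose - 15.
Solve 28*dose - 15 = 181: dose = (181 + 15) / 28 = 7.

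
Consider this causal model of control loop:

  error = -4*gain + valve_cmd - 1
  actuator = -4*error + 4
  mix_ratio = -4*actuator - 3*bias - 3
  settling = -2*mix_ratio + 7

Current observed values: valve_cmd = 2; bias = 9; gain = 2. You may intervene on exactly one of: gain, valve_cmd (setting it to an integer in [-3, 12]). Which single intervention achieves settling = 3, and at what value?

Intervening on gain: settling = 128*gain + 67. Reaching 3 requires gain = -1/2, not an integer.
Intervening on valve_cmd: with other inputs at their observed values, settling = -32*valve_cmd + 387. Solving for 3 gives valve_cmd = 12, within [-3, 12].

set valve_cmd = 12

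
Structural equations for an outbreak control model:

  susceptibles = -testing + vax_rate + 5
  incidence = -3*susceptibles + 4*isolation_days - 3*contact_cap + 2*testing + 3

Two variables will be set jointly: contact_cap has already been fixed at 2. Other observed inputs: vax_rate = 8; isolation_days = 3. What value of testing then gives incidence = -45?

With contact_cap held at 2:
Substituting into the susceptibles equation gives susceptibles = -testing + 13.
Substituting into the incidence equation gives incidence = 5*testing - 30.
Solve 5*testing - 30 = -45: testing = (-45 + 30) / 5 = -3.

testing = -3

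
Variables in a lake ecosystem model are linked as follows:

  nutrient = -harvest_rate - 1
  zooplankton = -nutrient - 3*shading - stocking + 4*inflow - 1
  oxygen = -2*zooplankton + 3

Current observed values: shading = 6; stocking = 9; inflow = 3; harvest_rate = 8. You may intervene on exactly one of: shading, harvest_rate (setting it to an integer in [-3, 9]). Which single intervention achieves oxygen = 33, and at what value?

Intervening on shading: oxygen = 6*shading - 19. Reaching 33 requires shading = 26/3, not an integer.
Intervening on harvest_rate: with other inputs at their observed values, oxygen = -2*harvest_rate + 33. Solving for 33 gives harvest_rate = 0, within [-3, 9].

set harvest_rate = 0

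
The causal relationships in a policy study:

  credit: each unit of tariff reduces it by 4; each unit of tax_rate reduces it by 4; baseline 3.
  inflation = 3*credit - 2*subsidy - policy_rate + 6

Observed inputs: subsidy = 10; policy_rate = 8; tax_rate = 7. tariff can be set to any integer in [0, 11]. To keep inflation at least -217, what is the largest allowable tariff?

Substituting into the credit equation gives credit = -4*tariff - 25.
inflation becomes -12*tariff - 97.
Require -12*tariff - 97 ≥ -217, so tariff ≤ 10.
The largest integer in [0, 11] satisfying this is 10.

tariff = 10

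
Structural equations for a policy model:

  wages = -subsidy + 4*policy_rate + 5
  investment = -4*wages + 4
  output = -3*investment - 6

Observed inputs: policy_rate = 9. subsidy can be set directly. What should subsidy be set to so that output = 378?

subsidy = 8

Substituting into the wages equation gives wages = -subsidy + 41.
This gives investment = 4*subsidy - 160.
This gives output = -12*subsidy + 474.
Solve -12*subsidy + 474 = 378: subsidy = (378 - 474) / -12 = 8.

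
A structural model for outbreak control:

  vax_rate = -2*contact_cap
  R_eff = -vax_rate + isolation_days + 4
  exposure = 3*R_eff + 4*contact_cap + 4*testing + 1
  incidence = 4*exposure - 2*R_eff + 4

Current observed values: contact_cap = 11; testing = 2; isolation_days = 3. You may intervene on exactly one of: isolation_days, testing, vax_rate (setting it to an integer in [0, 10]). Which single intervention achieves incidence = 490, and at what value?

set testing = 1

Intervening on isolation_days: incidence = 10*isolation_days + 476. Reaching 490 requires isolation_days = 7/5, not an integer.
Intervening on testing: with other inputs at their observed values, incidence = 16*testing + 474. Solving for 490 gives testing = 1, within [0, 10].
Intervening on vax_rate: incidence = -10*vax_rate + 286. Reaching 490 requires vax_rate = -102/5, not an integer.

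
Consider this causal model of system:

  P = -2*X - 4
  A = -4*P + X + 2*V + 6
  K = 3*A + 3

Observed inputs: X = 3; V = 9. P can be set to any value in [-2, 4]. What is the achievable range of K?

36 to 108

Intervening on P fixes its value directly, overriding its dependence on X.
Substituting into the A equation gives A = -4*P + 27.
K becomes -12*P + 84.
Linear in P, so extremes are at the endpoints: P = -2 gives K = 108; P = 4 gives K = 36.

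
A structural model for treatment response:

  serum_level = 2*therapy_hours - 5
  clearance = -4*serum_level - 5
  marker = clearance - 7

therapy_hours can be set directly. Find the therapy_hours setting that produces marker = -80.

therapy_hours = 11

Substituting into the clearance equation gives clearance = -8*therapy_hours + 15.
This gives marker = -8*therapy_hours + 8.
Solve -8*therapy_hours + 8 = -80: therapy_hours = (-80 - 8) / -8 = 11.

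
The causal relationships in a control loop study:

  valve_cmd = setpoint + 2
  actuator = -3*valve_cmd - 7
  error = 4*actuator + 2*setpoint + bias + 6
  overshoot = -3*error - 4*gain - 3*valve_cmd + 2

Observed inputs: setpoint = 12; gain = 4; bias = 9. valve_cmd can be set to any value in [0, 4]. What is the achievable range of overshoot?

Intervening on valve_cmd fixes its value directly, overriding its dependence on setpoint.
Substituting into the error equation gives error = -12*valve_cmd + 11.
Substituting into the overshoot equation gives overshoot = 33*valve_cmd - 47.
Linear in valve_cmd, so extremes are at the endpoints: valve_cmd = 0 gives overshoot = -47; valve_cmd = 4 gives overshoot = 85.

-47 to 85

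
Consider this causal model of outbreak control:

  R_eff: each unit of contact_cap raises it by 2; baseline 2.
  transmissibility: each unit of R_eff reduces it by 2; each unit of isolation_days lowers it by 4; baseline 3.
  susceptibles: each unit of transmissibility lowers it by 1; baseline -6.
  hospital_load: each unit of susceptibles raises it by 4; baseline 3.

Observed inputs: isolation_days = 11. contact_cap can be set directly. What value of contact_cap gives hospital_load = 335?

Substituting into the transmissibility equation gives transmissibility = -4*contact_cap - 45.
susceptibles becomes 4*contact_cap + 39.
Substituting into the hospital_load equation gives hospital_load = 16*contact_cap + 159.
Solve 16*contact_cap + 159 = 335: contact_cap = (335 - 159) / 16 = 11.

contact_cap = 11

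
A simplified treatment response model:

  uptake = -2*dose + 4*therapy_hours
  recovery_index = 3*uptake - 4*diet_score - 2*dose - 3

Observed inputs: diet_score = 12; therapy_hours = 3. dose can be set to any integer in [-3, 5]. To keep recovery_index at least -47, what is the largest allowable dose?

Substituting into the uptake equation gives uptake = -2*dose + 12.
So recovery_index = -8*dose - 15.
Require -8*dose - 15 ≥ -47, so dose ≤ 4.
The largest integer in [-3, 5] satisfying this is 4.

dose = 4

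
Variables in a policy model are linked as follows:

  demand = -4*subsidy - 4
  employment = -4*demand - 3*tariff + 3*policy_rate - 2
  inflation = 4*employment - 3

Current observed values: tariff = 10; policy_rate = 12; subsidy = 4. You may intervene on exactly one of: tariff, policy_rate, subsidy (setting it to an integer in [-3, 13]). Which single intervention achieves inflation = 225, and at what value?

Intervening on tariff: inflation = -12*tariff + 453. Reaching 225 requires tariff = 19, outside [-3, 13].
Intervening on policy_rate: with other inputs at their observed values, inflation = 12*policy_rate + 189. Solving for 225 gives policy_rate = 3, within [-3, 13].
Intervening on subsidy: inflation = 64*subsidy + 77. Reaching 225 requires subsidy = 37/16, not an integer.

set policy_rate = 3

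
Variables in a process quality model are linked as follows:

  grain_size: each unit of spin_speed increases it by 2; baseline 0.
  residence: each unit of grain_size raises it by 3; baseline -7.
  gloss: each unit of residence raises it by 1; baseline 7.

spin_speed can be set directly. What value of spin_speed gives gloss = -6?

spin_speed = -1

Substituting into the residence equation gives residence = 6*spin_speed - 7.
Substituting into the gloss equation gives gloss = 6*spin_speed.
Solve 6*spin_speed = -6: spin_speed = -6 / 6 = -1.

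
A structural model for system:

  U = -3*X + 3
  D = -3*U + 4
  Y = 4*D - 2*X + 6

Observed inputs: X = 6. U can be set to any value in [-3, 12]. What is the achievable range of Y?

-134 to 46

Intervening on U fixes its value directly, overriding its dependence on X.
Substituting into the Y equation gives Y = -12*U + 10.
Linear in U, so extremes are at the endpoints: U = -3 gives Y = 46; U = 12 gives Y = -134.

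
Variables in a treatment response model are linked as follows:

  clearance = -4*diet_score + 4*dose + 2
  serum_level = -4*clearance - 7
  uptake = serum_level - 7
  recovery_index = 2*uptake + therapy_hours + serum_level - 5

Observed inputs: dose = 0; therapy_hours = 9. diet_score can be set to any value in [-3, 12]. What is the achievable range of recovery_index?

Substituting into the clearance equation gives clearance = -4*diet_score + 2.
serum_level becomes 16*diet_score - 15.
Substituting into the uptake equation gives uptake = 16*diet_score - 22.
Substituting into the recovery_index equation gives recovery_index = 48*diet_score - 55.
Linear in diet_score, so extremes are at the endpoints: diet_score = -3 gives recovery_index = -199; diet_score = 12 gives recovery_index = 521.

-199 to 521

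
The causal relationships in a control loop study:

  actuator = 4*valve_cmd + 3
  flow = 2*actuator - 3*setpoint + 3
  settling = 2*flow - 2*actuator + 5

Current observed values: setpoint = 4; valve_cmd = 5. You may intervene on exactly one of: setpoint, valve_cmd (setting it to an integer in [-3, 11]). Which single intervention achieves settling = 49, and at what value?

set valve_cmd = 7

Intervening on setpoint: settling = -6*setpoint + 57. Reaching 49 requires setpoint = 4/3, not an integer.
Intervening on valve_cmd: with other inputs at their observed values, settling = 8*valve_cmd - 7. Solving for 49 gives valve_cmd = 7, within [-3, 11].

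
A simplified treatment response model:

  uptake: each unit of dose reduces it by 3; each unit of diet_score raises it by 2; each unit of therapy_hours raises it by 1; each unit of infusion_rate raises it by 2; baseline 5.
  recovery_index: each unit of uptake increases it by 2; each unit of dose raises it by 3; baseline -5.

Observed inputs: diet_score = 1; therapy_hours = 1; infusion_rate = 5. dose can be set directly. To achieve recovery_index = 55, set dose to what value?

Substituting into the uptake equation gives uptake = -3*dose + 18.
So recovery_index = -3*dose + 31.
Solve -3*dose + 31 = 55: dose = (55 - 31) / -3 = -8.

dose = -8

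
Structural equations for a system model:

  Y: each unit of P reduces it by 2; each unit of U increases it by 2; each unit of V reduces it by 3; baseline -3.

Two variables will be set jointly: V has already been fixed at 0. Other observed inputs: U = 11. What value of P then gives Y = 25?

P = -3

With V held at 0:
Substituting into the Y equation gives Y = -2*P + 19.
Solve -2*P + 19 = 25: P = (25 - 19) / -2 = -3.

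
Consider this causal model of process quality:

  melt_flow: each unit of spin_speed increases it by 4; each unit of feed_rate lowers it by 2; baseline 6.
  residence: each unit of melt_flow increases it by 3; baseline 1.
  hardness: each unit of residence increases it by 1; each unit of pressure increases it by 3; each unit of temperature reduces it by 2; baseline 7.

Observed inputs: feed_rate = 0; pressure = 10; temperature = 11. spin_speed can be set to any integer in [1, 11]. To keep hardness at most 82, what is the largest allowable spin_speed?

spin_speed = 4

Substituting into the melt_flow equation gives melt_flow = 4*spin_speed + 6.
residence becomes 12*spin_speed + 19.
So hardness = 12*spin_speed + 34.
Require 12*spin_speed + 34 ≤ 82, so spin_speed ≤ 4.
The largest integer in [1, 11] satisfying this is 4.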